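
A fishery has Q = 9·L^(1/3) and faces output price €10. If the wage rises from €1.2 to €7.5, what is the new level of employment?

L* = 8

From P·MP_L = w with MP_L = 3·L^(-2/3), the labor demand is L(w) = (30/w)^(3/2).
At w = 1.2: L = 125. At w = 7.5: L = 8.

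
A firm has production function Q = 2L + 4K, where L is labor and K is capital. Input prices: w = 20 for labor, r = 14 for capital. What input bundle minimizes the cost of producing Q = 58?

L* = 0, K* = 14.5

The inputs are perfect substitutes, so the firm uses whichever has the lower cost per unit of output.
Cost per unit of output via L is w/2 = 10; via K it is r/4 = 3.5. K is cheaper.
Producing Q = 58 with K alone: L = 0, K = 14.5.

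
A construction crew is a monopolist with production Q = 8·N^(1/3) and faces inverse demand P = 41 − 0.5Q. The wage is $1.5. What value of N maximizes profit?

Marginal revenue from the inverse demand is MR = 41 − Q.
The marginal product is MP_N = (8/3)·N^(-2/3).
A monopolist hires until marginal revenue product equals the wage: MR·MP_N = w.
At N, Q = 8·N^(1/3). Substituting and solving: (41 − 8·N^(1/3))·(8/3)·N^(-2/3) = 1.5 gives N = 64.

N* = 64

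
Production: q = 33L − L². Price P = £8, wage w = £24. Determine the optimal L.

The marginal product of L is MP_L = 33 − 2L.
A price-taking firm hires until the value of the marginal product equals the wage: P·MP_L = w, so 8·(33 − 2L) = 24.
Then 33 − 2L = 3, giving L = 15.

L* = 15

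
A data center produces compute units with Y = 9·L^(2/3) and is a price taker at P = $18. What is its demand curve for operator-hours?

MP_L = (2/3)·9·L^(-1/3) = 6·L^(-1/3).
Setting P·MP_L = w: 108·L^(-1/3) = w.
Solving for L: L^(-1/3) = w/108, so L = (108/w)^(3).

L(w) = 1259712/w³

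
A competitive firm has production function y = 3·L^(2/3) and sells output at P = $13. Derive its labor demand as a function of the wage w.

L(w) = 17576/w³

MP_L = (2/3)·3·L^(-1/3) = 2·L^(-1/3).
Setting P·MP_L = w: 26·L^(-1/3) = w.
Solving for L: L^(-1/3) = w/26, so L = (26/w)^(3).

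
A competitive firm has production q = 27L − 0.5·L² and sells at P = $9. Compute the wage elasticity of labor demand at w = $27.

From P·MP_L = w with MP_L = 27 − L, labor demand is L(w) = 27 − w/9.
dL/dw = −1/(9) = -1/9.
At w = 27, L = 24, so ε = (dL/dw)·(w/L) = (-1/9)·(27/24) = -0.125.

ε = -0.125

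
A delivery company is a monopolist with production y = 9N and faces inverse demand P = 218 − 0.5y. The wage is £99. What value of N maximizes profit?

N* = 23

Marginal revenue from the inverse demand is MR = 218 − y.
The marginal product is MP_N = 9.
A monopolist hires until marginal revenue product equals the wage: MR·MP_N = w.
(218 − 9N)·9 = 99, so N = 23.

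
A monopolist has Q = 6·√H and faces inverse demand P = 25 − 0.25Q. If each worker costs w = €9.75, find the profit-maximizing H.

Marginal revenue from the inverse demand is MR = 25 − 0.5Q.
The marginal product is MP_H = 3·H^(-1/2).
A monopolist hires until marginal revenue product equals the wage: MR·MP_H = w.
At H, Q = 6·√H. Substituting and solving: (25 − 3·√H)·3·H^(-1/2) = 9.75 gives H = 16.

H* = 16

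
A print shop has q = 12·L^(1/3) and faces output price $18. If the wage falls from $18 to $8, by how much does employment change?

From P·MP_L = w with MP_L = 4·L^(-2/3), the labor demand is L(w) = (72/w)^(3/2).
At w = 18: L = 8. At w = 8: L = 27.
ΔL = 27 − 8 = 19.

ΔL = 19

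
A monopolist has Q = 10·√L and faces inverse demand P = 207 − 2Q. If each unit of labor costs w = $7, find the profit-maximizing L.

L* = 25

Marginal revenue from the inverse demand is MR = 207 − 4Q.
The marginal product is MP_L = 5·L^(-1/2).
A monopolist hires until marginal revenue product equals the wage: MR·MP_L = w.
At L, Q = 10·√L. Substituting and solving: (207 − 40·√L)·5·L^(-1/2) = 7 gives L = 25.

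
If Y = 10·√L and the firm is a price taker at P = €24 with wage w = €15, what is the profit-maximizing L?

MP_L = (1/2)·10·L^(-1/2) = 5·L^(-1/2).
Profit maximization for a price taker requires P·MP_L = w: 24·5·L^(-1/2) = 15.
So L^(-1/2) = 0.125, which gives L = 64.

L* = 64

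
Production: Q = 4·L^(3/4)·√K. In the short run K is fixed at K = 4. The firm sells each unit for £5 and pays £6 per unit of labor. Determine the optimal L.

With K = 4, MP_L = (3/4)·4·L^(-1/4)·4^(1/2) = 6·L^(-1/4).
Profit maximization for a price taker requires P·MP_L = w: 5·6·L^(-1/4) = 6.
So L^(-1/4) = 0.2, which gives L = 625.

L* = 625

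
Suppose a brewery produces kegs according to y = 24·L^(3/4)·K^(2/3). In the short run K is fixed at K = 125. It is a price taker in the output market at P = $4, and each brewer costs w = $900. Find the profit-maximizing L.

With K = 125, MP_L = (3/4)·24·L^(-1/4)·125^(2/3) = 450·L^(-1/4).
Profit maximization for a price taker requires P·MP_L = w: 4·450·L^(-1/4) = 900.
So L^(-1/4) = 0.5, which gives L = 16.

L* = 16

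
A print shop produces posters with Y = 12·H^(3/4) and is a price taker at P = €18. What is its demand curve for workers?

MP_H = (3/4)·12·H^(-1/4) = 9·H^(-1/4).
Setting P·MP_H = w: 162·H^(-1/4) = w.
Solving for H: H^(-1/4) = w/162, so H = (162/w)^(4).

H(w) = (162/w)^(4)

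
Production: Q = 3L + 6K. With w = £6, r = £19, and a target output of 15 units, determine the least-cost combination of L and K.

The inputs are perfect substitutes, so the firm uses whichever has the lower cost per unit of output.
Cost per unit of output via L is w/3 = 2; via K it is r/6 = 19/6. L is cheaper.
Producing Q = 15 with L alone: L = 5, K = 0.

L* = 5, K* = 0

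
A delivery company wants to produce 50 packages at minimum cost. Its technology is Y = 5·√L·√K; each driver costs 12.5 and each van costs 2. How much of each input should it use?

L* = 4, K* = 25

Cost minimization requires the marginal rate of technical substitution to equal the input-price ratio: MP_L/MP_K = w/r.
Here MP_L/MP_K = (1/2)·(K/L)/(1/2) = (K/L). Setting this equal to 12.5/2 = 6.25 gives K = 6.25L.
Substituting into Y = 50: 5·L^(1/2)·(6.25L)^(1/2) = 50.
Solving, L = 4 and K = 25.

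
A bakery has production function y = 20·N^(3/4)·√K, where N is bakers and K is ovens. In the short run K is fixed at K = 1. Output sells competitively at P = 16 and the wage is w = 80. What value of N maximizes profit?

With K = 1, MP_N = (3/4)·20·N^(-1/4)·1^(1/2) = 15·N^(-1/4).
Profit maximization for a price taker requires P·MP_N = w: 16·15·N^(-1/4) = 80.
So N^(-1/4) = 1/3, which gives N = 81.

N* = 81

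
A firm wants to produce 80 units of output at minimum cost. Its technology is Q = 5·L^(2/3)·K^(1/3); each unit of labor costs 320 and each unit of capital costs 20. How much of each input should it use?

Cost minimization requires the marginal rate of technical substitution to equal the input-price ratio: MP_L/MP_K = w/r.
Here MP_L/MP_K = (2/3)·(K/L)/(1/3) = 2·(K/L). Setting this equal to 320/20 = 16 gives K = 8L.
Substituting into Q = 80: 5·L^(2/3)·(8L)^(1/3) = 80.
Solving, L = 8 and K = 64.

L* = 8, K* = 64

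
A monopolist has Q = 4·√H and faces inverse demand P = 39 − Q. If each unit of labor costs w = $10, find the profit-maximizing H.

Marginal revenue from the inverse demand is MR = 39 − 2Q.
The marginal product is MP_H = 2·H^(-1/2).
A monopolist hires until marginal revenue product equals the wage: MR·MP_H = w.
At H, Q = 4·√H. Substituting and solving: (39 − 8·√H)·2·H^(-1/2) = 10 gives H = 9.

H* = 9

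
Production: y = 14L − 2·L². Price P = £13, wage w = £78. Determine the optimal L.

L* = 2

The marginal product of L is MP_L = 14 − 4L.
A price-taking firm hires until the value of the marginal product equals the wage: P·MP_L = w, so 13·(14 − 4L) = 78.
Then 14 − 4L = 6, giving L = 2.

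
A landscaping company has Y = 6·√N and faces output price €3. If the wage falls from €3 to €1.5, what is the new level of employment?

From P·MP_N = w with MP_N = 3·N^(-1/2), the labor demand is N(w) = (9/w)^(2).
At w = 3: N = 9. At w = 1.5: N = 36.

N* = 36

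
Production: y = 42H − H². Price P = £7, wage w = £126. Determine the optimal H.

The marginal product of H is MP_H = 42 − 2H.
A price-taking firm hires until the value of the marginal product equals the wage: P·MP_H = w, so 7·(42 − 2H) = 126.
Then 42 − 2H = 18, giving H = 12.

H* = 12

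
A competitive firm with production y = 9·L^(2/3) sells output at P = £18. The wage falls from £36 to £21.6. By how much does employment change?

From P·MP_L = w with MP_L = 6·L^(-1/3), the labor demand is L(w) = (108/w)^(3).
At w = 36: L = 27. At w = 21.6: L = 125.
ΔL = 125 − 27 = 98.

ΔL = 98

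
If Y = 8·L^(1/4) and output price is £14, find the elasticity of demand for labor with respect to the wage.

MP_L = (1/4)·8·L^(-3/4), so P·MP_L = w gives 28·L^(-3/4) = w.
Solving, L(w) = (28/w)^(4/3). This is a constant-elasticity form: L ∝ w^(−4/3), so ε = −4/3.

ε = -4/3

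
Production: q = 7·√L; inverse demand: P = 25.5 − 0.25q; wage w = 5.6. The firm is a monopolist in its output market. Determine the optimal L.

Marginal revenue from the inverse demand is MR = 25.5 − 0.5q.
The marginal product is MP_L = 3.5·L^(-1/2).
A monopolist hires until marginal revenue product equals the wage: MR·MP_L = w.
At L, q = 7·√L. Substituting and solving: (25.5 − 3.5·√L)·3.5·L^(-1/2) = 5.6 gives L = 25.

L* = 25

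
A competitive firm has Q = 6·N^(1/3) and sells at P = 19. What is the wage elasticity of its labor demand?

ε = -1.5

MP_N = (1/3)·6·N^(-2/3), so P·MP_N = w gives 38·N^(-2/3) = w.
Solving, N(w) = (38/w)^(3/2). This is a constant-elasticity form: N ∝ w^(−3/2), so ε = −3/2.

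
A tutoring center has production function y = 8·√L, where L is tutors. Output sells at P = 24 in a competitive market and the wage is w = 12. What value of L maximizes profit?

L* = 64

MP_L = (1/2)·8·L^(-1/2) = 4·L^(-1/2).
Profit maximization for a price taker requires P·MP_L = w: 24·4·L^(-1/2) = 12.
So L^(-1/2) = 0.125, which gives L = 64.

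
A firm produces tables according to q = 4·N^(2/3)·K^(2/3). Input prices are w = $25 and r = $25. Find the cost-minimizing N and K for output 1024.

N* = 64, K* = 64

Cost minimization requires the marginal rate of technical substitution to equal the input-price ratio: MP_N/MP_K = w/r.
Here MP_N/MP_K = (2/3)·(K/N)/(2/3) = (K/N). Setting this equal to 25/25 = 1 gives K = N.
Substituting into q = 1024: 4·N^(2/3)·(N)^(2/3) = 1024.
Solving, N = 64 and K = 64.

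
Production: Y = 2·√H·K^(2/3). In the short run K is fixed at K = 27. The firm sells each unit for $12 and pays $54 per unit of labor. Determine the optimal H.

With K = 27, MP_H = (1/2)·2·H^(-1/2)·27^(2/3) = 9·H^(-1/2).
Profit maximization for a price taker requires P·MP_H = w: 12·9·H^(-1/2) = 54.
So H^(-1/2) = 0.5, which gives H = 4.

H* = 4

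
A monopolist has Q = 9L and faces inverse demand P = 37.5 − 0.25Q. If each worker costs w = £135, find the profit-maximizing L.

Marginal revenue from the inverse demand is MR = 37.5 − 0.5Q.
The marginal product is MP_L = 9.
A monopolist hires until marginal revenue product equals the wage: MR·MP_L = w.
(37.5 − 4.5L)·9 = 135, so L = 5.

L* = 5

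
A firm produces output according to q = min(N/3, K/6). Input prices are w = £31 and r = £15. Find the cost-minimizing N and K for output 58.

With a fixed-proportions technology, the cost-minimizing bundle uses no slack in either input: N/3 = K/6 = q.
So N = 3·58 = 174 and K = 6·58 = 348.

N* = 174, K* = 348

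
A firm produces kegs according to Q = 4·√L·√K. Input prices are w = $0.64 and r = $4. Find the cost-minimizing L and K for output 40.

Cost minimization requires the marginal rate of technical substitution to equal the input-price ratio: MP_L/MP_K = w/r.
Here MP_L/MP_K = (1/2)·(K/L)/(1/2) = (K/L). Setting this equal to 0.64/4 = 0.16 gives K = 0.16L.
Substituting into Q = 40: 4·L^(1/2)·(0.16L)^(1/2) = 40.
Solving, L = 25 and K = 4.

L* = 25, K* = 4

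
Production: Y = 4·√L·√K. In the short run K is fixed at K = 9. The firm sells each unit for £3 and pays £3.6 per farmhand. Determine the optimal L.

With K = 9, MP_L = (1/2)·4·L^(-1/2)·9^(1/2) = 6·L^(-1/2).
Profit maximization for a price taker requires P·MP_L = w: 3·6·L^(-1/2) = 3.6.
So L^(-1/2) = 0.2, which gives L = 25.

L* = 25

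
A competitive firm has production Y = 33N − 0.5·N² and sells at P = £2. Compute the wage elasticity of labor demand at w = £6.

ε = -0.1

From P·MP_N = w with MP_N = 33 − N, labor demand is N(w) = 33 − w/2.
dN/dw = −1/(2) = -0.5.
At w = 6, N = 30, so ε = (dN/dw)·(w/N) = (-0.5)·(6/30) = -0.1.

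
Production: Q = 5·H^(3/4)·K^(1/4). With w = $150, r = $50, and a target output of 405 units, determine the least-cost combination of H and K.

H* = 81, K* = 81

Cost minimization requires the marginal rate of technical substitution to equal the input-price ratio: MP_H/MP_K = w/r.
Here MP_H/MP_K = (3/4)·(K/H)/(1/4) = 3·(K/H). Setting this equal to 150/50 = 3 gives K = H.
Substituting into Q = 405: 5·H^(3/4)·(H)^(1/4) = 405.
Solving, H = 81 and K = 81.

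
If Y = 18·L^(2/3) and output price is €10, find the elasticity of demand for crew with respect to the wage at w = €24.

ε = -3

MP_L = (2/3)·18·L^(-1/3), so P·MP_L = w gives 120·L^(-1/3) = w.
Solving, L(w) = (120/w)^(3). This is a constant-elasticity form: L ∝ w^(−3), so ε = −3.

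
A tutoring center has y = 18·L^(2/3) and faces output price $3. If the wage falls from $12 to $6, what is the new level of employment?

From P·MP_L = w with MP_L = 12·L^(-1/3), the labor demand is L(w) = (36/w)^(3).
At w = 12: L = 27. At w = 6: L = 216.

L* = 216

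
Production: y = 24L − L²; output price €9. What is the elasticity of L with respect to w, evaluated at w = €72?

ε = -0.5

From P·MP_L = w with MP_L = 24 − 2L, labor demand is L(w) = (24 − w/9)/2.
dL/dw = −1/(18) = -1/18.
At w = 72, L = 8, so ε = (dL/dw)·(w/L) = (-1/18)·(72/8) = -0.5.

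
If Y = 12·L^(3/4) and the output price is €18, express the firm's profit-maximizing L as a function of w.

L(w) = (162/w)^(4)

MP_L = (3/4)·12·L^(-1/4) = 9·L^(-1/4).
Setting P·MP_L = w: 162·L^(-1/4) = w.
Solving for L: L^(-1/4) = w/162, so L = (162/w)^(4).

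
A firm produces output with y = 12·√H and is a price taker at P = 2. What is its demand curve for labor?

MP_H = (1/2)·12·H^(-1/2) = 6·H^(-1/2).
Setting P·MP_H = w: 12·H^(-1/2) = w.
Solving for H: H^(-1/2) = w/12, so H = (12/w)^(2).

H(w) = 144/w²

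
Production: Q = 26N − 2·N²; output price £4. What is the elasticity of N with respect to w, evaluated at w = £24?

ε = -0.3

From P·MP_N = w with MP_N = 26 − 4N, labor demand is N(w) = (26 − w/4)/4.
dN/dw = −1/(16) = -0.0625.
At w = 24, N = 5, so ε = (dN/dw)·(w/N) = (-0.0625)·(24/5) = -0.3.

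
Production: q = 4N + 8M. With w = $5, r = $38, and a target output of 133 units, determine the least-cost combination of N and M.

N* = 33.25, M* = 0

The inputs are perfect substitutes, so the firm uses whichever has the lower cost per unit of output.
Cost per unit of output via N is w/4 = 1.25; via M it is r/8 = 4.75. N is cheaper.
Producing q = 133 with N alone: N = 33.25, M = 0.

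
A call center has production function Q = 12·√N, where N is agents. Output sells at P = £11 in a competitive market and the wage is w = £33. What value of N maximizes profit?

MP_N = (1/2)·12·N^(-1/2) = 6·N^(-1/2).
Profit maximization for a price taker requires P·MP_N = w: 11·6·N^(-1/2) = 33.
So N^(-1/2) = 0.5, which gives N = 4.

N* = 4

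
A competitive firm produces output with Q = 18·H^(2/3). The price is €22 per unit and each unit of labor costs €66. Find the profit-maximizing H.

H* = 64

MP_H = (2/3)·18·H^(-1/3) = 12·H^(-1/3).
Profit maximization for a price taker requires P·MP_H = w: 22·12·H^(-1/3) = 66.
So H^(-1/3) = 0.25, which gives H = 64.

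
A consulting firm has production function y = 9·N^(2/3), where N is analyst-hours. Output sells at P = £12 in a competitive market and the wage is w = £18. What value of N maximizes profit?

N* = 64

MP_N = (2/3)·9·N^(-1/3) = 6·N^(-1/3).
Profit maximization for a price taker requires P·MP_N = w: 12·6·N^(-1/3) = 18.
So N^(-1/3) = 0.25, which gives N = 64.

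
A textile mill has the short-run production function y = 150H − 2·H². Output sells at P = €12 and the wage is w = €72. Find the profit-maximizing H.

H* = 36

The marginal product of H is MP_H = 150 − 4H.
A price-taking firm hires until the value of the marginal product equals the wage: P·MP_H = w, so 12·(150 − 4H) = 72.
Then 150 − 4H = 6, giving H = 36.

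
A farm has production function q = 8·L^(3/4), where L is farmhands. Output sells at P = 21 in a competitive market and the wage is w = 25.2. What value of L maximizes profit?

L* = 625

MP_L = (3/4)·8·L^(-1/4) = 6·L^(-1/4).
Profit maximization for a price taker requires P·MP_L = w: 21·6·L^(-1/4) = 25.2.
So L^(-1/4) = 0.2, which gives L = 625.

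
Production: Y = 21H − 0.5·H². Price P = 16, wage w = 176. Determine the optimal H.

The marginal product of H is MP_H = 21 − H.
A price-taking firm hires until the value of the marginal product equals the wage: P·MP_H = w, so 16·(21 − H) = 176.
Then 21 − H = 11, giving H = 10.

H* = 10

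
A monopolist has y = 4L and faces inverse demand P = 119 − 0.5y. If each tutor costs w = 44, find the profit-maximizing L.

L* = 27

Marginal revenue from the inverse demand is MR = 119 − y.
The marginal product is MP_L = 4.
A monopolist hires until marginal revenue product equals the wage: MR·MP_L = w.
(119 − 4L)·4 = 44, so L = 27.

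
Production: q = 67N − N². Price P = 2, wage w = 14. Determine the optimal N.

The marginal product of N is MP_N = 67 − 2N.
A price-taking firm hires until the value of the marginal product equals the wage: P·MP_N = w, so 2·(67 − 2N) = 14.
Then 67 − 2N = 7, giving N = 30.

N* = 30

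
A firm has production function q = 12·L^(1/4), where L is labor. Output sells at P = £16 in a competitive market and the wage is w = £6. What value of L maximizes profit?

L* = 16

MP_L = (1/4)·12·L^(-3/4) = 3·L^(-3/4).
Profit maximization for a price taker requires P·MP_L = w: 16·3·L^(-3/4) = 6.
So L^(-3/4) = 0.125, which gives L = 16.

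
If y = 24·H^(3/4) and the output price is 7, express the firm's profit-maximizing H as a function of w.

H(w) = (126/w)^(4)

MP_H = (3/4)·24·H^(-1/4) = 18·H^(-1/4).
Setting P·MP_H = w: 126·H^(-1/4) = w.
Solving for H: H^(-1/4) = w/126, so H = (126/w)^(4).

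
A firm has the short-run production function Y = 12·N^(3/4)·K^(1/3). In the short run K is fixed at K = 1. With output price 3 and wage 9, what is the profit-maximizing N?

With K = 1, MP_N = (3/4)·12·N^(-1/4)·1^(1/3) = 9·N^(-1/4).
Profit maximization for a price taker requires P·MP_N = w: 3·9·N^(-1/4) = 9.
So N^(-1/4) = 1/3, which gives N = 81.

N* = 81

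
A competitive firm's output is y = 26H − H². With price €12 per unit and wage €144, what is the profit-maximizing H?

The marginal product of H is MP_H = 26 − 2H.
A price-taking firm hires until the value of the marginal product equals the wage: P·MP_H = w, so 12·(26 − 2H) = 144.
Then 26 − 2H = 12, giving H = 7.

H* = 7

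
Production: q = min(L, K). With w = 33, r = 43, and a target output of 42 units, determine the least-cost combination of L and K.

L* = 42, K* = 42

With a fixed-proportions technology, the cost-minimizing bundle uses no slack in either input: L = K = q.
So L = 42 and K = 42.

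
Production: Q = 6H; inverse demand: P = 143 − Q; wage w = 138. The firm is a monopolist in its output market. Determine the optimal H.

Marginal revenue from the inverse demand is MR = 143 − 2Q.
The marginal product is MP_H = 6.
A monopolist hires until marginal revenue product equals the wage: MR·MP_H = w.
(143 − 12H)·6 = 138, so H = 10.

H* = 10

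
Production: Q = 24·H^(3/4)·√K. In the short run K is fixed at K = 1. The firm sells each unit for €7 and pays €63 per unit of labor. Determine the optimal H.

With K = 1, MP_H = (3/4)·24·H^(-1/4)·1^(1/2) = 18·H^(-1/4).
Profit maximization for a price taker requires P·MP_H = w: 7·18·H^(-1/4) = 63.
So H^(-1/4) = 0.5, which gives H = 16.

H* = 16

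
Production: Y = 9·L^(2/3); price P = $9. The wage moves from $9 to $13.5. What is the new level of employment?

From P·MP_L = w with MP_L = 6·L^(-1/3), the labor demand is L(w) = (54/w)^(3).
At w = 9: L = 216. At w = 13.5: L = 64.

L* = 64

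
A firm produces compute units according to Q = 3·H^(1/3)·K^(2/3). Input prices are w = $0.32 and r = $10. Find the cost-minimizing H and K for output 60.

Cost minimization requires the marginal rate of technical substitution to equal the input-price ratio: MP_H/MP_K = w/r.
Here MP_H/MP_K = (1/3)·(K/H)/(2/3) = 0.5·(K/H). Setting this equal to 0.32/10 = 0.032 gives K = 0.064H.
Substituting into Q = 60: 3·H^(1/3)·(0.064H)^(2/3) = 60.
Solving, H = 125 and K = 8.

H* = 125, K* = 8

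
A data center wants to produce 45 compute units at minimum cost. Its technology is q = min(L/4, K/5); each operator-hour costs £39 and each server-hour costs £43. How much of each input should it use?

L* = 180, K* = 225

With a fixed-proportions technology, the cost-minimizing bundle uses no slack in either input: L/4 = K/5 = q.
So L = 4·45 = 180 and K = 5·45 = 225.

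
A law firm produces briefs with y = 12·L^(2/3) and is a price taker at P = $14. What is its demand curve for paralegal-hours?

L(w) = 1404928/w³

MP_L = (2/3)·12·L^(-1/3) = 8·L^(-1/3).
Setting P·MP_L = w: 112·L^(-1/3) = w.
Solving for L: L^(-1/3) = w/112, so L = (112/w)^(3).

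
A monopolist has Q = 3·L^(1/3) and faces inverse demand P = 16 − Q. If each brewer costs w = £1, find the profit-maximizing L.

Marginal revenue from the inverse demand is MR = 16 − 2Q.
The marginal product is MP_L = L^(-2/3).
A monopolist hires until marginal revenue product equals the wage: MR·MP_L = w.
At L, Q = 3·L^(1/3). Substituting and solving: (16 − 6·L^(1/3))·L^(-2/3) = 1 gives L = 8.

L* = 8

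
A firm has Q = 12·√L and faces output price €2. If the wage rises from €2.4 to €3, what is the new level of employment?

From P·MP_L = w with MP_L = 6·L^(-1/2), the labor demand is L(w) = (12/w)^(2).
At w = 2.4: L = 25. At w = 3: L = 16.

L* = 16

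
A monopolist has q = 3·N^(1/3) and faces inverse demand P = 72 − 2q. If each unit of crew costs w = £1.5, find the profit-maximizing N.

N* = 64

Marginal revenue from the inverse demand is MR = 72 − 4q.
The marginal product is MP_N = N^(-2/3).
A monopolist hires until marginal revenue product equals the wage: MR·MP_N = w.
At N, q = 3·N^(1/3). Substituting and solving: (72 − 12·N^(1/3))·N^(-2/3) = 1.5 gives N = 64.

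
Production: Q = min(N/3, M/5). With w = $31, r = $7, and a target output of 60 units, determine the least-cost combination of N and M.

N* = 180, M* = 300

With a fixed-proportions technology, the cost-minimizing bundle uses no slack in either input: N/3 = M/5 = Q.
So N = 3·60 = 180 and M = 5·60 = 300.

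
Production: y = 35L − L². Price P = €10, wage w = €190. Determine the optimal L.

The marginal product of L is MP_L = 35 − 2L.
A price-taking firm hires until the value of the marginal product equals the wage: P·MP_L = w, so 10·(35 − 2L) = 190.
Then 35 − 2L = 19, giving L = 8.

L* = 8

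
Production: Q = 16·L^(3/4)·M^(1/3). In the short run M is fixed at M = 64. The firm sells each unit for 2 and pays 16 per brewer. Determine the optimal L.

With M = 64, MP_L = (3/4)·16·L^(-1/4)·64^(1/3) = 48·L^(-1/4).
Profit maximization for a price taker requires P·MP_L = w: 2·48·L^(-1/4) = 16.
So L^(-1/4) = 1/6, which gives L = 1296.

L* = 1296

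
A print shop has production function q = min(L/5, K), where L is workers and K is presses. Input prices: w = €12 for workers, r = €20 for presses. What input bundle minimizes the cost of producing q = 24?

With a fixed-proportions technology, the cost-minimizing bundle uses no slack in either input: L/5 = K = q.
So L = 5·24 = 120 and K = 24.

L* = 120, K* = 24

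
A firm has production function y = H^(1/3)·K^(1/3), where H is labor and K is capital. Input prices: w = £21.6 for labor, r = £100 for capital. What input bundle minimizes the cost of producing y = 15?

H* = 125, K* = 27

Cost minimization requires the marginal rate of technical substitution to equal the input-price ratio: MP_H/MP_K = w/r.
Here MP_H/MP_K = (1/3)·(K/H)/(1/3) = (K/H). Setting this equal to 21.6/100 = 0.216 gives K = 0.216H.
Substituting into y = 15: H^(1/3)·(0.216H)^(1/3) = 15.
Solving, H = 125 and K = 27.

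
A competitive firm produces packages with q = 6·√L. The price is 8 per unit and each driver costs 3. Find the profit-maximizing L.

MP_L = (1/2)·6·L^(-1/2) = 3·L^(-1/2).
Profit maximization for a price taker requires P·MP_L = w: 8·3·L^(-1/2) = 3.
So L^(-1/2) = 0.125, which gives L = 64.

L* = 64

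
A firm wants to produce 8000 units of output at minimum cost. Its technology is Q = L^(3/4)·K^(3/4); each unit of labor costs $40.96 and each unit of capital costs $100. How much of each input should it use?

Cost minimization requires the marginal rate of technical substitution to equal the input-price ratio: MP_L/MP_K = w/r.
Here MP_L/MP_K = (3/4)·(K/L)/(3/4) = (K/L). Setting this equal to 40.96/100 = 0.4096 gives K = 0.4096L.
Substituting into Q = 8000: L^(3/4)·(0.4096L)^(3/4) = 8000.
Solving, L = 625 and K = 256.

L* = 625, K* = 256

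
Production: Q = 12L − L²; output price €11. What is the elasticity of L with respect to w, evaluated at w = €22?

ε = -0.2

From P·MP_L = w with MP_L = 12 − 2L, labor demand is L(w) = (12 − w/11)/2.
dL/dw = −1/(22) = -1/22.
At w = 22, L = 5, so ε = (dL/dw)·(w/L) = (-1/22)·(22/5) = -0.2.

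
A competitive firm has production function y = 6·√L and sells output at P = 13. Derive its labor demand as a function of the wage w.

MP_L = (1/2)·6·L^(-1/2) = 3·L^(-1/2).
Setting P·MP_L = w: 39·L^(-1/2) = w.
Solving for L: L^(-1/2) = w/39, so L = (39/w)^(2).

L(w) = 1521/w²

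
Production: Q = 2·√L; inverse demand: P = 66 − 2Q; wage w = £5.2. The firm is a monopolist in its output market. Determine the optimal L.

Marginal revenue from the inverse demand is MR = 66 − 4Q.
The marginal product is MP_L = L^(-1/2).
A monopolist hires until marginal revenue product equals the wage: MR·MP_L = w.
At L, Q = 2·√L. Substituting and solving: (66 − 8·√L)·L^(-1/2) = 5.2 gives L = 25.

L* = 25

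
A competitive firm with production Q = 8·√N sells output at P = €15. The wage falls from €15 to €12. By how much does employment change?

From P·MP_N = w with MP_N = 4·N^(-1/2), the labor demand is N(w) = (60/w)^(2).
At w = 15: N = 16. At w = 12: N = 25.
ΔN = 25 − 16 = 9.

ΔN = 9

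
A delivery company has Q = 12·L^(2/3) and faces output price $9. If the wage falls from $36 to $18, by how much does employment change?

ΔL = 56

From P·MP_L = w with MP_L = 8·L^(-1/3), the labor demand is L(w) = (72/w)^(3).
At w = 36: L = 8. At w = 18: L = 64.
ΔL = 64 − 8 = 56.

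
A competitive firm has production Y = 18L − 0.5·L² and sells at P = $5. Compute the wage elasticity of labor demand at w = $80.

From P·MP_L = w with MP_L = 18 − L, labor demand is L(w) = 18 − w/5.
dL/dw = −1/(5) = -0.2.
At w = 80, L = 2, so ε = (dL/dw)·(w/L) = (-0.2)·(80/2) = -8.

ε = -8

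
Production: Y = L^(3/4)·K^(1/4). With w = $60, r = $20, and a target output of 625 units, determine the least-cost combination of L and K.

Cost minimization requires the marginal rate of technical substitution to equal the input-price ratio: MP_L/MP_K = w/r.
Here MP_L/MP_K = (3/4)·(K/L)/(1/4) = 3·(K/L). Setting this equal to 60/20 = 3 gives K = L.
Substituting into Y = 625: L^(3/4)·(L)^(1/4) = 625.
Solving, L = 625 and K = 625.

L* = 625, K* = 625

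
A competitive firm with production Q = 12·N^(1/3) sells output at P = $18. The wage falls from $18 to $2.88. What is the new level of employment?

N* = 125

From P·MP_N = w with MP_N = 4·N^(-2/3), the labor demand is N(w) = (72/w)^(3/2).
At w = 18: N = 8. At w = 2.88: N = 125.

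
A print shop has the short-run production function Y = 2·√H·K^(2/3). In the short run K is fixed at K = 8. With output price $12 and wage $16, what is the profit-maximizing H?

H* = 9

With K = 8, MP_H = (1/2)·2·H^(-1/2)·8^(2/3) = 4·H^(-1/2).
Profit maximization for a price taker requires P·MP_H = w: 12·4·H^(-1/2) = 16.
So H^(-1/2) = 1/3, which gives H = 9.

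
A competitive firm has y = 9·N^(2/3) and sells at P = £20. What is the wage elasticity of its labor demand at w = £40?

MP_N = (2/3)·9·N^(-1/3), so P·MP_N = w gives 120·N^(-1/3) = w.
Solving, N(w) = (120/w)^(3). This is a constant-elasticity form: N ∝ w^(−3), so ε = −3.

ε = -3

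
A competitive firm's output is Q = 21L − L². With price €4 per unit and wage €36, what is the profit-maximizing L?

The marginal product of L is MP_L = 21 − 2L.
A price-taking firm hires until the value of the marginal product equals the wage: P·MP_L = w, so 4·(21 − 2L) = 36.
Then 21 − 2L = 9, giving L = 6.

L* = 6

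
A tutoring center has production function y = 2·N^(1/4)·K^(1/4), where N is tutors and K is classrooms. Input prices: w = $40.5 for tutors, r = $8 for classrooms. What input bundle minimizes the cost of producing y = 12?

N* = 16, K* = 81

Cost minimization requires the marginal rate of technical substitution to equal the input-price ratio: MP_N/MP_K = w/r.
Here MP_N/MP_K = (1/4)·(K/N)/(1/4) = (K/N). Setting this equal to 40.5/8 = 5.0625 gives K = 5.0625N.
Substituting into y = 12: 2·N^(1/4)·(5.0625N)^(1/4) = 12.
Solving, N = 16 and K = 81.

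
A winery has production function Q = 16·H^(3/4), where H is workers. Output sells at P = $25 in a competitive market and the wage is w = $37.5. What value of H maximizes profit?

H* = 4096

MP_H = (3/4)·16·H^(-1/4) = 12·H^(-1/4).
Profit maximization for a price taker requires P·MP_H = w: 25·12·H^(-1/4) = 37.5.
So H^(-1/4) = 0.125, which gives H = 4096.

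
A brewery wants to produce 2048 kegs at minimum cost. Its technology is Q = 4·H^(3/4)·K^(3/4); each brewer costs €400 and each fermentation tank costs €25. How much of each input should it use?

H* = 16, K* = 256

Cost minimization requires the marginal rate of technical substitution to equal the input-price ratio: MP_H/MP_K = w/r.
Here MP_H/MP_K = (3/4)·(K/H)/(3/4) = (K/H). Setting this equal to 400/25 = 16 gives K = 16H.
Substituting into Q = 2048: 4·H^(3/4)·(16H)^(3/4) = 2048.
Solving, H = 16 and K = 256.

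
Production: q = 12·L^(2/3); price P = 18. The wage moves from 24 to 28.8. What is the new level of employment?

From P·MP_L = w with MP_L = 8·L^(-1/3), the labor demand is L(w) = (144/w)^(3).
At w = 24: L = 216. At w = 28.8: L = 125.

L* = 125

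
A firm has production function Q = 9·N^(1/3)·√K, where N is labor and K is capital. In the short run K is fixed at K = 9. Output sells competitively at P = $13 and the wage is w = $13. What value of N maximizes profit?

With K = 9, MP_N = (1/3)·9·N^(-2/3)·9^(1/2) = 9·N^(-2/3).
Profit maximization for a price taker requires P·MP_N = w: 13·9·N^(-2/3) = 13.
So N^(-2/3) = 1/9, which gives N = 27.

N* = 27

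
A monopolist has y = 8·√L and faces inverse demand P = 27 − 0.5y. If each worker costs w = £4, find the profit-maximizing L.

L* = 9

Marginal revenue from the inverse demand is MR = 27 − y.
The marginal product is MP_L = 4·L^(-1/2).
A monopolist hires until marginal revenue product equals the wage: MR·MP_L = w.
At L, y = 8·√L. Substituting and solving: (27 − 8·√L)·4·L^(-1/2) = 4 gives L = 9.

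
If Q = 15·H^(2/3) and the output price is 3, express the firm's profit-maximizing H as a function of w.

MP_H = (2/3)·15·H^(-1/3) = 10·H^(-1/3).
Setting P·MP_H = w: 30·H^(-1/3) = w.
Solving for H: H^(-1/3) = w/30, so H = (30/w)^(3).

H(w) = 27000/w³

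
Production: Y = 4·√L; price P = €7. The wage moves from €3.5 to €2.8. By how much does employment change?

ΔL = 9

From P·MP_L = w with MP_L = 2·L^(-1/2), the labor demand is L(w) = (14/w)^(2).
At w = 3.5: L = 16. At w = 2.8: L = 25.
ΔL = 25 − 16 = 9.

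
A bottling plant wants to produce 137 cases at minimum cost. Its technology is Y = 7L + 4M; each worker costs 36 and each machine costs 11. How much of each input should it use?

L* = 0, M* = 34.25

The inputs are perfect substitutes, so the firm uses whichever has the lower cost per unit of output.
Cost per unit of output via L is w/7 = 36/7; via M it is r/4 = 2.75. M is cheaper.
Producing Y = 137 with M alone: L = 0, M = 34.25.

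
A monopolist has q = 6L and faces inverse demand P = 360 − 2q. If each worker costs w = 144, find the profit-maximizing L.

Marginal revenue from the inverse demand is MR = 360 − 4q.
The marginal product is MP_L = 6.
A monopolist hires until marginal revenue product equals the wage: MR·MP_L = w.
(360 − 24L)·6 = 144, so L = 14.

L* = 14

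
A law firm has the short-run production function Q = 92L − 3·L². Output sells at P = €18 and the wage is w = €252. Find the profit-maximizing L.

The marginal product of L is MP_L = 92 − 6L.
A price-taking firm hires until the value of the marginal product equals the wage: P·MP_L = w, so 18·(92 − 6L) = 252.
Then 92 − 6L = 14, giving L = 13.

L* = 13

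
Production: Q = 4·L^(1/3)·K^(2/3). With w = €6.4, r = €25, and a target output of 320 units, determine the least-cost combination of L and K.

L* = 125, K* = 64

Cost minimization requires the marginal rate of technical substitution to equal the input-price ratio: MP_L/MP_K = w/r.
Here MP_L/MP_K = (1/3)·(K/L)/(2/3) = 0.5·(K/L). Setting this equal to 6.4/25 = 0.256 gives K = 0.512L.
Substituting into Q = 320: 4·L^(1/3)·(0.512L)^(2/3) = 320.
Solving, L = 125 and K = 64.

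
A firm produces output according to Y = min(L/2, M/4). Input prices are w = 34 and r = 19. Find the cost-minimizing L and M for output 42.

With a fixed-proportions technology, the cost-minimizing bundle uses no slack in either input: L/2 = M/4 = Y.
So L = 2·42 = 84 and M = 4·42 = 168.

L* = 84, M* = 168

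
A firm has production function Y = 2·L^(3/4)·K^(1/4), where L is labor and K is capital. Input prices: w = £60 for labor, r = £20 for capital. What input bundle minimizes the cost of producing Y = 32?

Cost minimization requires the marginal rate of technical substitution to equal the input-price ratio: MP_L/MP_K = w/r.
Here MP_L/MP_K = (3/4)·(K/L)/(1/4) = 3·(K/L). Setting this equal to 60/20 = 3 gives K = L.
Substituting into Y = 32: 2·L^(3/4)·(L)^(1/4) = 32.
Solving, L = 16 and K = 16.

L* = 16, K* = 16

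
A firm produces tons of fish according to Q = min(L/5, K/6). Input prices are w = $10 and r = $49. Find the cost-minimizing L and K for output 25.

L* = 125, K* = 150

With a fixed-proportions technology, the cost-minimizing bundle uses no slack in either input: L/5 = K/6 = Q.
So L = 5·25 = 125 and K = 6·25 = 150.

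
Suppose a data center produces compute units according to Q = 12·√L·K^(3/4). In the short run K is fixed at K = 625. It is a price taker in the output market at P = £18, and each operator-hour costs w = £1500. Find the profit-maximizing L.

L* = 81

With K = 625, MP_L = (1/2)·12·L^(-1/2)·625^(3/4) = 750·L^(-1/2).
Profit maximization for a price taker requires P·MP_L = w: 18·750·L^(-1/2) = 1500.
So L^(-1/2) = 1/9, which gives L = 81.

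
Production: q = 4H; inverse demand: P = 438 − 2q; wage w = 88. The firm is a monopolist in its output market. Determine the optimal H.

Marginal revenue from the inverse demand is MR = 438 − 4q.
The marginal product is MP_H = 4.
A monopolist hires until marginal revenue product equals the wage: MR·MP_H = w.
(438 − 16H)·4 = 88, so H = 26.

H* = 26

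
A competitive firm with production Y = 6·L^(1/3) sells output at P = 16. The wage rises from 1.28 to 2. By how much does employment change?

From P·MP_L = w with MP_L = 2·L^(-2/3), the labor demand is L(w) = (32/w)^(3/2).
At w = 1.28: L = 125. At w = 2: L = 64.
ΔL = 64 − 125 = -61.

ΔL = -61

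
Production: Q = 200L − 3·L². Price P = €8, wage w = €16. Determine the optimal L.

L* = 33

The marginal product of L is MP_L = 200 − 6L.
A price-taking firm hires until the value of the marginal product equals the wage: P·MP_L = w, so 8·(200 − 6L) = 16.
Then 200 − 6L = 2, giving L = 33.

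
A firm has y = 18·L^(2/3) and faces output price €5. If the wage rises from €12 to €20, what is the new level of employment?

From P·MP_L = w with MP_L = 12·L^(-1/3), the labor demand is L(w) = (60/w)^(3).
At w = 12: L = 125. At w = 20: L = 27.

L* = 27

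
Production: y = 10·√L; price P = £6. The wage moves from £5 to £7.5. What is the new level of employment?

From P·MP_L = w with MP_L = 5·L^(-1/2), the labor demand is L(w) = (30/w)^(2).
At w = 5: L = 36. At w = 7.5: L = 16.

L* = 16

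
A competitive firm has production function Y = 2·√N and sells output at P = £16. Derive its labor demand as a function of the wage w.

N(w) = 256/w²

MP_N = (1/2)·2·N^(-1/2) = N^(-1/2).
Setting P·MP_N = w: 16·N^(-1/2) = w.
Solving for N: N^(-1/2) = w/16, so N = (16/w)^(2).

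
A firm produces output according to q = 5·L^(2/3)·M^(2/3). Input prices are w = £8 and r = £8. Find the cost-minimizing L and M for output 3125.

L* = 125, M* = 125

Cost minimization requires the marginal rate of technical substitution to equal the input-price ratio: MP_L/MP_M = w/r.
Here MP_L/MP_M = (2/3)·(M/L)/(2/3) = (M/L). Setting this equal to 8/8 = 1 gives M = L.
Substituting into q = 3125: 5·L^(2/3)·(L)^(2/3) = 3125.
Solving, L = 125 and M = 125.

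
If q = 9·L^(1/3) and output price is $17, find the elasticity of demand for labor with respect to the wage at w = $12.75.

MP_L = (1/3)·9·L^(-2/3), so P·MP_L = w gives 51·L^(-2/3) = w.
Solving, L(w) = (51/w)^(3/2). This is a constant-elasticity form: L ∝ w^(−3/2), so ε = −3/2.

ε = -1.5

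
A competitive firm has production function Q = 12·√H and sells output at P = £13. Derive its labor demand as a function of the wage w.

MP_H = (1/2)·12·H^(-1/2) = 6·H^(-1/2).
Setting P·MP_H = w: 78·H^(-1/2) = w.
Solving for H: H^(-1/2) = w/78, so H = (78/w)^(2).

H(w) = 6084/w²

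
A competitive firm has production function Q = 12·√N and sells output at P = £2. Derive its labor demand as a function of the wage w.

MP_N = (1/2)·12·N^(-1/2) = 6·N^(-1/2).
Setting P·MP_N = w: 12·N^(-1/2) = w.
Solving for N: N^(-1/2) = w/12, so N = (12/w)^(2).

N(w) = 144/w²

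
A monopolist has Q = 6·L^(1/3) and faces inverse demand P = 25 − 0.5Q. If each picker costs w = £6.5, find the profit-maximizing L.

Marginal revenue from the inverse demand is MR = 25 − Q.
The marginal product is MP_L = 2·L^(-2/3).
A monopolist hires until marginal revenue product equals the wage: MR·MP_L = w.
At L, Q = 6·L^(1/3). Substituting and solving: (25 − 6·L^(1/3))·2·L^(-2/3) = 6.5 gives L = 8.

L* = 8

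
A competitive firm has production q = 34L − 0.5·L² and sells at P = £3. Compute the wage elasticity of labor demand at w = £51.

From P·MP_L = w with MP_L = 34 − L, labor demand is L(w) = 34 − w/3.
dL/dw = −1/(3) = -1/3.
At w = 51, L = 17, so ε = (dL/dw)·(w/L) = (-1/3)·(51/17) = -1.

ε = -1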